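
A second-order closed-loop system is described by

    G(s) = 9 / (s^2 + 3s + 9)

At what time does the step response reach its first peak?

t_p ≈ 1.209 s

Comparing s^2 + 3s + 9 to s^2 + 2ζωₙs + ωₙ²: ωₙ = 3 rad/s and ζ = 3/(2·3) = 0.5.
ζωₙ = 3/2 = 1.5, so ω_d = ωₙ√(1−ζ²) = √(ωₙ² − (ζωₙ)²) = √(9 − 1.5²) = √6.75 ≈ 2.598 rad/s.
t_p = π/ω_d = π/2.598 ≈ 1.209 s.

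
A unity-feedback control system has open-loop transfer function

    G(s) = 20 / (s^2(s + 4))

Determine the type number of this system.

Type 2

The denominator has 2 factors of s at the origin (free integrators), so this is a Type 2 system.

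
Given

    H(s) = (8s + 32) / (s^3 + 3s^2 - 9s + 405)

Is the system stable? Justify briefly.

unstable

The denominator s^3 + 3s^2 - 9s + 405 factors as (s^2 - 6s + 45)(s + 9), giving poles at s = 3 + 6j, 3 - 6j, -9.
Since the pole(s) at s = 3 + 6j, 3 - 6j lie in the right half-plane, the system is unstable.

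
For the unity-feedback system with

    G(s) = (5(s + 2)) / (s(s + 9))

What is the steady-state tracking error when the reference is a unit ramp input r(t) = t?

G(s) has one pole at the origin.
This is a Type 1 system. Kv = lim_{s→0} s·G(s) = 10/9.
e_ss = 1/Kv = 1/(10/9) = 9/10 ≈ 0.9000.

e_ss = 0.9000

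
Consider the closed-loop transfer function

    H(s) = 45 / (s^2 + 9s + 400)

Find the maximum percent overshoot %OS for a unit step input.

%OS ≈ 48.4%

Comparing s^2 + 9s + 400 to s^2 + 2ζωₙs + ωₙ²: ωₙ = 20 rad/s and ζ = 9/(2·20) = 0.225.
%OS = 100·exp(−πζ/√(1−ζ²)) = 100·exp(−π·0.225/√(1−0.225²)) ≈ 48.4%.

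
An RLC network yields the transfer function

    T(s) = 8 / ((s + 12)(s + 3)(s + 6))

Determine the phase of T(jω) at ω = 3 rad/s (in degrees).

At s = j3: numerator = 8, denominator = 27 + j351.
∠T = ∠num − ∠den = 0° − (85.601°) = -85.60°.

∠T(j3) ≈ -85.60°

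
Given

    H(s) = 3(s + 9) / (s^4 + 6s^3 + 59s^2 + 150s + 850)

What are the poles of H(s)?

s = 5j, -5j, -3 + 5j, -3 - 5j

The poles are the roots of the denominator s^4 + 6s^3 + 59s^2 + 150s + 850 = 0.
No real roots exist; factor into two real quadratics: (s^2 + 25)(s^2 + 6s + 34) = 0.
Each quadratic gives a conjugate pair via the quadratic formula.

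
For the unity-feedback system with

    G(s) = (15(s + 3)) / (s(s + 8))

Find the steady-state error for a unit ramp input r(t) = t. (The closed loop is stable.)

G(s) has one pole at the origin.
This is a Type 1 system. Kv = lim_{s→0} s·G(s) = 45/8.
e_ss = 1/Kv = 1/(45/8) = 8/45 ≈ 0.1778.

e_ss = 0.1778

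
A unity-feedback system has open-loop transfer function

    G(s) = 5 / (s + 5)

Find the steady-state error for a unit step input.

G(s) has no poles at the origin.
This is a Type 0 system. Kp = lim_{s→0} G(s) = 5/5 = 1.
e_ss = 1/(1 + Kp) = 1/(1 + 1) = 1/2 ≈ 0.5000.

e_ss = 0.5000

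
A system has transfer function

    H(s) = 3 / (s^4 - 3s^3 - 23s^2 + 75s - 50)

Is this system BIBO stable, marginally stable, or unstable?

The denominator s^4 - 3s^3 - 23s^2 + 75s - 50 factors as (s - 5)(s - 1)(s + 5)(s - 2), giving poles at s = 5, 1, -5, 2.
Since the pole(s) at s = 5, 1, 2 lie in the right half-plane, the system is unstable.

unstable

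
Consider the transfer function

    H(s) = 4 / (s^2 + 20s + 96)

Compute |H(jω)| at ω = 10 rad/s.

|H(j10)| ≈ 0.02000

Substitute s = j10: numerator = 4, denominator = -4 + j200.
|H(j10)| = |4| / |-4 + j200| = 4 / 200.04 ≈ 0.02000.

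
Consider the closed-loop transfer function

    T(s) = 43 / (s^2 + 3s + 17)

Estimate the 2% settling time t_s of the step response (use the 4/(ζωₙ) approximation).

Comparing s^2 + 3s + 17 to s^2 + 2ζωₙs + ωₙ²: ωₙ = √17 ≈ 4.123 rad/s and ζ = 3/(2·√17) ≈ 0.3638.
ζωₙ = 3/2 = 1.5, so t_s ≈ 4/(ζωₙ) = 4/1.5 ≈ 2.667 s.

t_s ≈ 2.667 s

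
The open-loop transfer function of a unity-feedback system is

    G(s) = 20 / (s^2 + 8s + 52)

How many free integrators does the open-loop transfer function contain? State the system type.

The denominator has no factor of s at the origin — no free integrator — so this is a Type 0 system.

Type 0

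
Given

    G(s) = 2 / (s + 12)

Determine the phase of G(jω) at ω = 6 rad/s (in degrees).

∠G(j6) ≈ -26.57°

At s = j6: numerator = 2, denominator = 12 + j6.
∠G = ∠num − ∠den = 0° − (26.565°) = -26.57°.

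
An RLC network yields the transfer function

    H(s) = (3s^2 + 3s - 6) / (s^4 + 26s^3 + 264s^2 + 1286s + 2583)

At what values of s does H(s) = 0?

s = 1, -2

Set the numerator to zero: 3s^2 + 3s - 6 = 0, i.e. 3·(s^2 + s - 2) = 0.
Factoring: (s - 1)(s + 2) = 0.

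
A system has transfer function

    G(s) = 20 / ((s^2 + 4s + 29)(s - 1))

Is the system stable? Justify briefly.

unstable

The poles can be read from the denominator factors: s = -2 ± 5j, 1.
Since the pole(s) at s = 1 lie in the right half-plane, the system is unstable.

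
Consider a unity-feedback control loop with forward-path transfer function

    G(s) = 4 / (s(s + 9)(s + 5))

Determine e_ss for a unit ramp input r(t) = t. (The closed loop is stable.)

G(s) has one pole at the origin.
This is a Type 1 system. Kv = lim_{s→0} s·G(s) = 4/45.
e_ss = 1/Kv = 1/(4/45) = 45/4 ≈ 11.25.

e_ss = 11.25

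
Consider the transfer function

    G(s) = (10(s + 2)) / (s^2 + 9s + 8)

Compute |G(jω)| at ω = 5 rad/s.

|G(j5)| ≈ 1.119

Substitute s = j5: numerator = 20 + j50, denominator = -17 + j45.
|G(j5)| = |20 + j50| / |-17 + j45| = 53.852 / 48.104 ≈ 1.119.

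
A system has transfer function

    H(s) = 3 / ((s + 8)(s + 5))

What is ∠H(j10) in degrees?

At s = j10: numerator = 3, denominator = -60 + j130.
∠H = ∠num − ∠den = 0° − (114.78°) = -114.8°.

∠H(j10) ≈ -114.8°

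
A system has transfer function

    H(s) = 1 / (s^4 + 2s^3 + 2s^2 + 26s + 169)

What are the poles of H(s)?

The poles are the roots of the denominator s^4 + 2s^3 + 2s^2 + 26s + 169 = 0.
No real roots exist; factor into two real quadratics: (s^2 - 4s + 13)(s^2 + 6s + 13) = 0.
Each quadratic gives a conjugate pair via the quadratic formula.

s = 2 + 3j, 2 - 3j, -3 + 2j, -3 - 2j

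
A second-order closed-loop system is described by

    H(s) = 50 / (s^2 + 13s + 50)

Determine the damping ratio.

ζ ≈ 0.9192

Compare the denominator to the standard form s^2 + 2ζωₙs + ωₙ².
ωₙ² = 50, so ωₙ = √50 ≈ 7.071 rad/s.
2ζωₙ = 13, so ζ = 13/(2·√50) ≈ 0.9192.
With ζ = 0.9192 the response is underdamped.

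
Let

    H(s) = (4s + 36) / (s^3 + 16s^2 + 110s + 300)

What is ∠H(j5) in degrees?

∠H(j5) ≈ -74.19°

At s = j5: numerator = 36 + j20, denominator = -100 + j425.
∠H = ∠num − ∠den = 29.055° − (103.24°) = -74.19°.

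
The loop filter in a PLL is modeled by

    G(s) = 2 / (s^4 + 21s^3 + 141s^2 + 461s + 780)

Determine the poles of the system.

s = -2 + 3j, -2 - 3j, -5, -12

The poles are the roots of the denominator s^4 + 21s^3 + 141s^2 + 461s + 780 = 0.
Trying s = -5: the polynomial evaluates to 0, so (s + 5) is a factor.
Dividing out leaves s^3 + 16s^2 + 61s + 156 = 0.
This factors further as (s^2 + 4s + 13)(s + 12) = 0.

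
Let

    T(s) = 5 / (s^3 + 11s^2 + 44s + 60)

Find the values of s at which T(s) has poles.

The poles are the roots of the denominator s^3 + 11s^2 + 44s + 60 = 0.
Trying s = -3: the polynomial evaluates to 0, so (s + 3) is a factor.
Dividing out leaves s^2 + 8s + 20 = 0.
The quadratic formula then gives s = -4 ± 2j.

s = -4 ± 2j, -3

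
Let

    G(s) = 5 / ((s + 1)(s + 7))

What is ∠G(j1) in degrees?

∠G(j1) ≈ -53.13°

At s = j1: numerator = 5, denominator = 6 + j8.
∠G = ∠num − ∠den = 0° − (53.130°) = -53.13°.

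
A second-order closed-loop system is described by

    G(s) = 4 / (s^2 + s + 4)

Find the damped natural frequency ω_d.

ω_d ≈ 1.936 rad/s

Comparing s^2 + s + 4 to s^2 + 2ζωₙs + ωₙ²: ωₙ = 2 rad/s and ζ = 1/(2·2) = 0.25.
ζωₙ = 1/2 = 0.5, so ω_d = ωₙ√(1−ζ²) = √(ωₙ² − (ζωₙ)²) = √(4 − 0.5²) = √3.75 ≈ 1.936 rad/s.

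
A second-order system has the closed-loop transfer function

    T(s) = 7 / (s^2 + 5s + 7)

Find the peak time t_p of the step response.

t_p ≈ 3.628 s

Comparing s^2 + 5s + 7 to s^2 + 2ζωₙs + ωₙ²: ωₙ = √7 ≈ 2.646 rad/s and ζ = 5/(2·√7) ≈ 0.9449.
ζωₙ = 5/2 = 2.5, so ω_d = ωₙ√(1−ζ²) = √(ωₙ² − (ζωₙ)²) = √(7 − 2.5²) = √0.75 ≈ 0.8660 rad/s.
t_p = π/ω_d = π/0.8660 ≈ 3.628 s.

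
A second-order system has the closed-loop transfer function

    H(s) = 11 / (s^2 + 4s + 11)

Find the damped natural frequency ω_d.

Comparing s^2 + 4s + 11 to s^2 + 2ζωₙs + ωₙ²: ωₙ = √11 ≈ 3.317 rad/s and ζ = 4/(2·√11) ≈ 0.6030.
ζωₙ = 4/2 = 2, so ω_d = ωₙ√(1−ζ²) = √(ωₙ² − (ζωₙ)²) = √(11 − 2²) = √7 ≈ 2.646 rad/s.

ω_d ≈ 2.646 rad/s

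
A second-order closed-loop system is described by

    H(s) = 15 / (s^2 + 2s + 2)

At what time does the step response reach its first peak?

t_p ≈ 3.142 s

Comparing s^2 + 2s + 2 to s^2 + 2ζωₙs + ωₙ²: ωₙ = √2 ≈ 1.414 rad/s and ζ = 2/(2·√2) ≈ 0.7071.
ζωₙ = 2/2 = 1, so ω_d = ωₙ√(1−ζ²) = √(ωₙ² − (ζωₙ)²) = √(2 − 1²) = √1 = 1 rad/s.
t_p = π/ω_d = π/1 ≈ 3.142 s.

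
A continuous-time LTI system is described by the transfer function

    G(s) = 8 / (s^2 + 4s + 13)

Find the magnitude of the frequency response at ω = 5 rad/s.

Substitute s = j5: numerator = 8, denominator = -12 + j20.
|G(j5)| = |8| / |-12 + j20| = 8 / 23.324 ≈ 0.3430.

|G(j5)| ≈ 0.3430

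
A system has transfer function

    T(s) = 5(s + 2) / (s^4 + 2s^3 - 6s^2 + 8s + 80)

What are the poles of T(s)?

The poles are the roots of the denominator s^4 + 2s^3 - 6s^2 + 8s + 80 = 0.
No real roots exist; factor into two real quadratics: (s^2 + 6s + 10)(s^2 - 4s + 8) = 0.
Each quadratic gives a conjugate pair via the quadratic formula.

s = -3 ± j, 2 ± 2j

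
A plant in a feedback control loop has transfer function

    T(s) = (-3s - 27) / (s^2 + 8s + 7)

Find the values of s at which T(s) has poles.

The poles are the roots of the denominator s^2 + 8s + 7 = 0.
Factoring: (s + 1)(s + 7) = 0, so s = -1 and s = -7.

s = -1, -7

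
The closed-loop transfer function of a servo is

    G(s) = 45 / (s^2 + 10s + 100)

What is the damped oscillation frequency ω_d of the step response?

Comparing s^2 + 10s + 100 to s^2 + 2ζωₙs + ωₙ²: ωₙ = 10 rad/s and ζ = 10/(2·10) = 0.5.
ζωₙ = 10/2 = 5, so ω_d = ωₙ√(1−ζ²) = √(ωₙ² − (ζωₙ)²) = √(100 − 5²) = √75 ≈ 8.660 rad/s.

ω_d ≈ 8.660 rad/s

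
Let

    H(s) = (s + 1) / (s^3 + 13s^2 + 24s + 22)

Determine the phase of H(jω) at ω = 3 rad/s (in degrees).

∠H(j3) ≈ -83.09°

At s = j3: numerator = 1 + j3, denominator = -95 + j45.
∠H = ∠num − ∠den = 71.565° − (154.65°) = -83.09°.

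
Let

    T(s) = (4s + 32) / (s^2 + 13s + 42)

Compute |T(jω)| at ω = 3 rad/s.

Substitute s = j3: numerator = 32 + j12, denominator = 33 + j39.
|T(j3)| = |32 + j12| / |33 + j39| = 34.176 / 51.088 ≈ 0.6690.

|T(j3)| ≈ 0.6690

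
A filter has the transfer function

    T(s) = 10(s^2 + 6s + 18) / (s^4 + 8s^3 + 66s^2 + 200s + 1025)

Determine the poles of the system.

The poles are the roots of the denominator s^4 + 8s^3 + 66s^2 + 200s + 1025 = 0.
No real roots exist; factor into two real quadratics: (s^2 + 25)(s^2 + 8s + 41) = 0.
Each quadratic gives a conjugate pair via the quadratic formula.

s = 5j, -5j, -4 + 5j, -4 - 5j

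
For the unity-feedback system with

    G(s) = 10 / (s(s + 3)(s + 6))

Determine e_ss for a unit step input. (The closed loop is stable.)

e_ss = 0

G(s) has one pole at the origin.
This is a Type 1 system; for a step input the steady-state error is zero.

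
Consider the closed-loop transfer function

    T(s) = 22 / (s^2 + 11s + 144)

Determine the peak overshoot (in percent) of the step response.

Comparing s^2 + 11s + 144 to s^2 + 2ζωₙs + ωₙ²: ωₙ = 12 rad/s and ζ = 11/(2·12) ≈ 0.4583.
%OS = 100·exp(−πζ/√(1−ζ²)) = 100·exp(−π·0.4583/√(1−0.4583²)) ≈ 19.8%.

%OS ≈ 19.8%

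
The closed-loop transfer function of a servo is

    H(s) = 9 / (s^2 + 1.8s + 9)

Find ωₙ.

ωₙ = 3 rad/s

Compare the denominator to the standard form s^2 + 2ζωₙs + ωₙ².
ωₙ² = 9, so ωₙ = 3 rad/s.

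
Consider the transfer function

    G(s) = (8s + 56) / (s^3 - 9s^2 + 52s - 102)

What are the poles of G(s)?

The poles are the roots of the denominator s^3 - 9s^2 + 52s - 102 = 0.
Trying s = 3: the polynomial evaluates to 0, so (s - 3) is a factor.
Dividing out leaves s^2 - 6s + 34 = 0.
The quadratic formula then gives s = 3 ± 5j.

s = 3 ± 5j, 3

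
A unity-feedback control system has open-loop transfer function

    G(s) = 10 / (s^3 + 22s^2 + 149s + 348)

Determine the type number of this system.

The denominator has no factor of s at the origin — no free integrator — so this is a Type 0 system.

Type 0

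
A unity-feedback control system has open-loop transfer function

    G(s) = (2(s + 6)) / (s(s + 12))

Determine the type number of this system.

The denominator has 1 factor of s at the origin (free integrator), so this is a Type 1 system.

Type 1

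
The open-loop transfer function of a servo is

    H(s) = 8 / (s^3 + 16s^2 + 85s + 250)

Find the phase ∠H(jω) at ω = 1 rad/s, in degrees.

∠H(j1) ≈ -19.75°

At s = j1: numerator = 8, denominator = 234 + j84.
∠H = ∠num − ∠den = 0° − (19.747°) = -19.75°.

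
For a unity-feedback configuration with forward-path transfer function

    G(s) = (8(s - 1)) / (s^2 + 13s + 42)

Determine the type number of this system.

Type 0

The denominator has no factor of s at the origin — no free integrator — so this is a Type 0 system.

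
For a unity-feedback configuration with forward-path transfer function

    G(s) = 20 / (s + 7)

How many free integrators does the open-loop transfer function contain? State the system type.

Type 0

The denominator has no factor of s at the origin — no free integrator — so this is a Type 0 system.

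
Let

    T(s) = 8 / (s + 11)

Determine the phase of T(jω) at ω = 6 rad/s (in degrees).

At s = j6: numerator = 8, denominator = 11 + j6.
∠T = ∠num − ∠den = 0° − (28.610°) = -28.61°.

∠T(j6) ≈ -28.61°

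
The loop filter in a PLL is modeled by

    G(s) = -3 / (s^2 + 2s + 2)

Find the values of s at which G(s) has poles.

The poles are the roots of the denominator s^2 + 2s + 2 = 0.
Using the quadratic formula: s = (-2 ± √(-4))/2 = -1 ± 1j.

s = -1 + j, -1 - j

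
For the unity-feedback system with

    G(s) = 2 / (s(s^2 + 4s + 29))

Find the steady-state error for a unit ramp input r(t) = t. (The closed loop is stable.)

G(s) has one pole at the origin.
This is a Type 1 system. Kv = lim_{s→0} s·G(s) = 2/29.
e_ss = 1/Kv = 1/(2/29) = 29/2 ≈ 14.50.

e_ss = 14.50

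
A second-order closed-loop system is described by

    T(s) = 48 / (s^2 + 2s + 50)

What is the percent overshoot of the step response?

%OS ≈ 63.8%

Comparing s^2 + 2s + 50 to s^2 + 2ζωₙs + ωₙ²: ωₙ = √50 ≈ 7.071 rad/s and ζ = 2/(2·√50) ≈ 0.1414.
%OS = 100·exp(−πζ/√(1−ζ²)) = 100·exp(−π·0.1414/√(1−0.1414²)) ≈ 63.8%.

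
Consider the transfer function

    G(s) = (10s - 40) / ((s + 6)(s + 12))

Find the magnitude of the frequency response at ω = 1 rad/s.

Substitute s = j1: numerator = -40 + j10, denominator = 71 + j18.
|G(j1)| = |-40 + j10| / |71 + j18| = 41.231 / 73.246 ≈ 0.5629.

|G(j1)| ≈ 0.5629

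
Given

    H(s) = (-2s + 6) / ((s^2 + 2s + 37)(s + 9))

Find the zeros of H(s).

Set the numerator to zero: -2s + 6 = 0, i.e. -2·(s - 3) = 0.
So s = 3.

s = 3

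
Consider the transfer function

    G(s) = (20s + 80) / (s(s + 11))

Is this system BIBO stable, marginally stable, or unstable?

The poles can be read from the denominator factors: s = 0, -11.
Since the simple pole(s) at s = 0 lie on the jω-axis with none in the right half-plane, the system is marginally stable.

marginally stable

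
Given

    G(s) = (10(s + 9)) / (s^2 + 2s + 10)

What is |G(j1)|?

Substitute s = j1: numerator = 90 + j10, denominator = 9 + j2.
|G(j1)| = |90 + j10| / |9 + j2| = 90.554 / 9.2195 ≈ 9.822.

|G(j1)| ≈ 9.822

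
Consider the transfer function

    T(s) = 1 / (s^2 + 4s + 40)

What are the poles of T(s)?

The poles are the roots of the denominator s^2 + 4s + 40 = 0.
Using the quadratic formula: s = (-4 ± √(-144))/2 = -2 ± 6j.

s = -2 + 6j, -2 - 6j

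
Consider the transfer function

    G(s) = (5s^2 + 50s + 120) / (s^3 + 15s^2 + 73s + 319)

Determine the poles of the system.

s = -11, -2 ± 5j

The poles are the roots of the denominator s^3 + 15s^2 + 73s + 319 = 0.
Trying s = -11: the polynomial evaluates to 0, so (s + 11) is a factor.
Dividing out leaves s^2 + 4s + 29 = 0.
The quadratic formula then gives s = -2 ± 5j.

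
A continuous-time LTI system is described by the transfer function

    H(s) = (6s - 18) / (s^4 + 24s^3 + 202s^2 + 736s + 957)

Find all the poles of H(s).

The poles are the roots of the denominator s^4 + 24s^3 + 202s^2 + 736s + 957 = 0.
Trying s = -3: the polynomial evaluates to 0, so (s + 3) is a factor.
Dividing out leaves s^3 + 21s^2 + 139s + 319 = 0.
This factors further as (s + 11)(s^2 + 10s + 29) = 0.

s = -3, -11, -5 ± 2j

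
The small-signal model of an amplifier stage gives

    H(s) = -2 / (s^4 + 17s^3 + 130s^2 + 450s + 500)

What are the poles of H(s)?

The poles are the roots of the denominator s^4 + 17s^3 + 130s^2 + 450s + 500 = 0.
Trying s = -2: the polynomial evaluates to 0, so (s + 2) is a factor.
Dividing out leaves s^3 + 15s^2 + 100s + 250 = 0.
This factors further as (s^2 + 10s + 50)(s + 5) = 0.

s = -2, -5 ± 5j, -5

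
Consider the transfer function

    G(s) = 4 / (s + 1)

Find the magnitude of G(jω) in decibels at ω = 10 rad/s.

|G(j10)|_dB ≈ -8.00 dB

Substitute s = j10: numerator = 4, denominator = 1 + j10.
|G(j10)| = |4| / |1 + j10| = 4 / 10.050 ≈ 0.3980.
In decibels: 20·log₁₀(0.3980) ≈ -8.00 dB.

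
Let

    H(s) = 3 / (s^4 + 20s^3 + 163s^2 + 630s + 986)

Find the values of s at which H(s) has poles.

The poles are the roots of the denominator s^4 + 20s^3 + 163s^2 + 630s + 986 = 0.
No real roots exist; factor into two real quadratics: (s^2 + 10s + 34)(s^2 + 10s + 29) = 0.
Each quadratic gives a conjugate pair via the quadratic formula.

s = -5 + 3j, -5 - 3j, -5 + 2j, -5 - 2j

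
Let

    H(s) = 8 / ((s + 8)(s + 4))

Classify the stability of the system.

stable

The poles can be read from the denominator factors: s = -8, -4.
Since all poles lie strictly in the left half-plane, the system is stable.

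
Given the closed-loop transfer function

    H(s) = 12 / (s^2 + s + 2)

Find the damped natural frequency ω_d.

Comparing s^2 + s + 2 to s^2 + 2ζωₙs + ωₙ²: ωₙ = √2 ≈ 1.414 rad/s and ζ = 1/(2·√2) ≈ 0.3536.
ζωₙ = 1/2 = 0.5, so ω_d = ωₙ√(1−ζ²) = √(ωₙ² − (ζωₙ)²) = √(2 − 0.5²) = √1.75 ≈ 1.323 rad/s.

ω_d ≈ 1.323 rad/s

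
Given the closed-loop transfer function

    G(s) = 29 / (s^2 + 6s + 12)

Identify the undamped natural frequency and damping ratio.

Compare the denominator to the standard form s^2 + 2ζωₙs + ωₙ².
ωₙ² = 12, so ωₙ = √12 ≈ 3.464 rad/s.
2ζωₙ = 6, so ζ = 6/(2·√12) ≈ 0.8660.
With ζ = 0.8660 the response is underdamped.

ωₙ ≈ 3.464 rad/s, ζ ≈ 0.8660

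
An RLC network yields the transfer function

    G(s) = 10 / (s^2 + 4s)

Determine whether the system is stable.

marginally stable

The denominator s^2 + 4s factors as s(s + 4), giving poles at s = 0, -4.
Since the simple pole(s) at s = 0 lie on the jω-axis with none in the right half-plane, the system is marginally stable.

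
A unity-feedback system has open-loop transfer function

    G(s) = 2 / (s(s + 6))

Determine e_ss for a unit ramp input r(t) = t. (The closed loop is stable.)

e_ss = 3

G(s) has one pole at the origin.
This is a Type 1 system. Kv = lim_{s→0} s·G(s) = 2/6 = 1/3.
e_ss = 1/Kv = 1/(1/3) = 3.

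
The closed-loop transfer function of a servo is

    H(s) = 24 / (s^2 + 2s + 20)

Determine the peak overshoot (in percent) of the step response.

Comparing s^2 + 2s + 20 to s^2 + 2ζωₙs + ωₙ²: ωₙ = √20 ≈ 4.472 rad/s and ζ = 2/(2·√20) ≈ 0.2236.
%OS = 100·exp(−πζ/√(1−ζ²)) = 100·exp(−π·0.2236/√(1−0.2236²)) ≈ 48.6%.

%OS ≈ 48.6%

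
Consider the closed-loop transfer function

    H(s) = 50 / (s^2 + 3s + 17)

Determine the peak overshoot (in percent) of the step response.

%OS ≈ 29.3%

Comparing s^2 + 3s + 17 to s^2 + 2ζωₙs + ωₙ²: ωₙ = √17 ≈ 4.123 rad/s and ζ = 3/(2·√17) ≈ 0.3638.
%OS = 100·exp(−πζ/√(1−ζ²)) = 100·exp(−π·0.3638/√(1−0.3638²)) ≈ 29.3%.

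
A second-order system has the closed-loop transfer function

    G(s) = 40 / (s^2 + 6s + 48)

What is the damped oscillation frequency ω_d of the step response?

ω_d ≈ 6.245 rad/s

Comparing s^2 + 6s + 48 to s^2 + 2ζωₙs + ωₙ²: ωₙ = √48 ≈ 6.928 rad/s and ζ = 6/(2·√48) ≈ 0.4330.
ζωₙ = 6/2 = 3, so ω_d = ωₙ√(1−ζ²) = √(ωₙ² − (ζωₙ)²) = √(48 − 3²) = √39 ≈ 6.245 rad/s.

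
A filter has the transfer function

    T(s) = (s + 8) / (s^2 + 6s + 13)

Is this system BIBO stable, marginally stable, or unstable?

stable

The denominator s^2 + 6s + 13 factors as (s^2 + 6s + 13), giving poles at s = -3 ± 2j.
Since all poles lie strictly in the left half-plane, the system is stable.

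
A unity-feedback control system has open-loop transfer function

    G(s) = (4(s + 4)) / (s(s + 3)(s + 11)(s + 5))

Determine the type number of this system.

The denominator has 1 factor of s at the origin (free integrator), so this is a Type 1 system.

Type 1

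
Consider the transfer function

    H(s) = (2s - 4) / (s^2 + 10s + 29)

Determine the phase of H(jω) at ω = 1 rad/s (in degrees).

∠H(j1) ≈ 133.8°

At s = j1: numerator = -4 + j2, denominator = 28 + j10.
∠H = ∠num − ∠den = 153.43° − (19.654°) = 133.8°.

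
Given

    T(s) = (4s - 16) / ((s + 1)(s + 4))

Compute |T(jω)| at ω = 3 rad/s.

|T(j3)| ≈ 1.265

Substitute s = j3: numerator = -16 + j12, denominator = -5 + j15.
|T(j3)| = |-16 + j12| / |-5 + j15| = 20 / 15.811 ≈ 1.265.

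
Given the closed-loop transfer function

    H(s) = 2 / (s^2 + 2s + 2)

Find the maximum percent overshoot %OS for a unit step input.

Comparing s^2 + 2s + 2 to s^2 + 2ζωₙs + ωₙ²: ωₙ = √2 ≈ 1.414 rad/s and ζ = 2/(2·√2) ≈ 0.7071.
%OS = 100·exp(−πζ/√(1−ζ²)) = 100·exp(−π·0.7071/√(1−0.7071²)) ≈ 4.32%.

%OS ≈ 4.32%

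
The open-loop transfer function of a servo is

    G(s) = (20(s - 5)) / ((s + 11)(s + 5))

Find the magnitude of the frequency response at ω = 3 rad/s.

Substitute s = j3: numerator = -100 + j60, denominator = 46 + j48.
|G(j3)| = |-100 + j60| / |46 + j48| = 116.62 / 66.483 ≈ 1.754.

|G(j3)| ≈ 1.754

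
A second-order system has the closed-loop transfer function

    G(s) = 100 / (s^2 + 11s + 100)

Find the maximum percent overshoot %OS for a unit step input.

Comparing s^2 + 11s + 100 to s^2 + 2ζωₙs + ωₙ²: ωₙ = 10 rad/s and ζ = 11/(2·10) = 0.55.
%OS = 100·exp(−πζ/√(1−ζ²)) = 100·exp(−π·0.55/√(1−0.55²)) ≈ 12.6%.

%OS ≈ 12.6%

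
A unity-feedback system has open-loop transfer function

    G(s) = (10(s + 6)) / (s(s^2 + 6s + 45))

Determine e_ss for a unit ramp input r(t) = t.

G(s) has one pole at the origin.
This is a Type 1 system. Kv = lim_{s→0} s·G(s) = 60/45 = 4/3.
e_ss = 1/Kv = 1/(4/3) = 3/4 ≈ 0.7500.

e_ss = 0.7500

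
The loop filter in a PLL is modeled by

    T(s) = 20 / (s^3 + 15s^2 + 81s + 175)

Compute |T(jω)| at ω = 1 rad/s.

|T(j1)| ≈ 0.1118

Substitute s = j1: numerator = 20, denominator = 160 + j80.
|T(j1)| = |20| / |160 + j80| = 20 / 178.89 ≈ 0.1118.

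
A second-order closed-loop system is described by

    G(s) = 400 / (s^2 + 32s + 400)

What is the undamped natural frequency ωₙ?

Compare the denominator to the standard form s^2 + 2ζωₙs + ωₙ².
ωₙ² = 400, so ωₙ = 20 rad/s.

ωₙ = 20 rad/s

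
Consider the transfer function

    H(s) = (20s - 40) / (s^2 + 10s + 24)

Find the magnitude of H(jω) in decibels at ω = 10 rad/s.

|H(j10)|_dB ≈ 4.21 dB

Substitute s = j10: numerator = -40 + j200, denominator = -76 + j100.
|H(j10)| = |-40 + j200| / |-76 + j100| = 203.96 / 125.60 ≈ 1.624.
In decibels: 20·log₁₀(1.624) ≈ 4.21 dB.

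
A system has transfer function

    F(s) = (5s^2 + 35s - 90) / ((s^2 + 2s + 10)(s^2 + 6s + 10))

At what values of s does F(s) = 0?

Set the numerator to zero: 5s^2 + 35s - 90 = 0, i.e. 5·(s^2 + 7s - 18) = 0.
Factoring: (s - 2)(s + 9) = 0.

s = 2, -9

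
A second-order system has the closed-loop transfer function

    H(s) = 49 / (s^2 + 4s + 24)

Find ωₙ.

ωₙ ≈ 4.899 rad/s

Compare the denominator to the standard form s^2 + 2ζωₙs + ωₙ².
ωₙ² = 24, so ωₙ = √24 ≈ 4.899 rad/s.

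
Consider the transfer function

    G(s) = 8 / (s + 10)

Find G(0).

Set s = 0: G(0) = (8) / (10) = 4/5.

G(0) = 4/5 ≈ 0.8000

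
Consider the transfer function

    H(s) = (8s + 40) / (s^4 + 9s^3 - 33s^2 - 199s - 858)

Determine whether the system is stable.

The denominator s^4 + 9s^3 - 33s^2 - 199s - 858 factors as (s + 11)(s^2 + 4s + 13)(s - 6), giving poles at s = -11, -2 ± 3j, 6.
Since the pole(s) at s = 6 lie in the right half-plane, the system is unstable.

unstable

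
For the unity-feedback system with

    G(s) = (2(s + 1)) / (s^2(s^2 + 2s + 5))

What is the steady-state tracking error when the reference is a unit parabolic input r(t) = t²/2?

e_ss = 2.500

G(s) has 2 poles at the origin.
This is a Type 2 system. Ka = lim_{s→0} s^2·G(s) = 2/5.
e_ss = 1/Ka = 1/(2/5) = 5/2 ≈ 2.500.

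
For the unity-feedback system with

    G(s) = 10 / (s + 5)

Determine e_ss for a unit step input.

G(s) has no poles at the origin.
This is a Type 0 system. Kp = lim_{s→0} G(s) = 10/5 = 2.
e_ss = 1/(1 + Kp) = 1/(1 + 2) = 1/3 ≈ 0.3333.

e_ss = 0.3333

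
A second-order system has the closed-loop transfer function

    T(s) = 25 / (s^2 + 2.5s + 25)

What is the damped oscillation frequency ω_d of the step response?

Comparing s^2 + 2.5s + 25 to s^2 + 2ζωₙs + ωₙ²: ωₙ = 5 rad/s and ζ = 2.5/(2·5) = 0.25.
ζωₙ = 2.5/2 = 1.25, so ω_d = ωₙ√(1−ζ²) = √(ωₙ² − (ζωₙ)²) = √(25 − 1.25²) = √23.4375 ≈ 4.841 rad/s.

ω_d ≈ 4.841 rad/s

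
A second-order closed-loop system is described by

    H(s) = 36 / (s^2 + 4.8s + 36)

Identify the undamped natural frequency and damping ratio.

Compare the denominator to the standard form s^2 + 2ζωₙs + ωₙ².
ωₙ² = 36, so ωₙ = 6 rad/s.
2ζωₙ = 4.8, so ζ = 4.8/(2·6) = 0.4.

ωₙ = 6 rad/s, ζ = 0.4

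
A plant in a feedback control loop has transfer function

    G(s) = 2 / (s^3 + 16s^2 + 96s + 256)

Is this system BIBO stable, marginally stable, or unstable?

stable

The denominator s^3 + 16s^2 + 96s + 256 factors as (s^2 + 8s + 32)(s + 8), giving poles at s = -4 ± 4j, -8.
Since all poles lie strictly in the left half-plane, the system is stable.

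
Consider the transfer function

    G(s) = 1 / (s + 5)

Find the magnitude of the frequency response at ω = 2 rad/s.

Substitute s = j2: numerator = 1, denominator = 5 + j2.
|G(j2)| = |1| / |5 + j2| = 1 / 5.3852 ≈ 0.1857.

|G(j2)| ≈ 0.1857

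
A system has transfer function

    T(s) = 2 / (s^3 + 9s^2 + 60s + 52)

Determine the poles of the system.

s = -1, -4 ± 6j

The poles are the roots of the denominator s^3 + 9s^2 + 60s + 52 = 0.
Trying s = -1: the polynomial evaluates to 0, so (s + 1) is a factor.
Dividing out leaves s^2 + 8s + 52 = 0.
The quadratic formula then gives s = -4 ± 6j.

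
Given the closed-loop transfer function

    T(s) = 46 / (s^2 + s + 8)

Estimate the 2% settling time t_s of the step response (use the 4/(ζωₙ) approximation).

Comparing s^2 + s + 8 to s^2 + 2ζωₙs + ωₙ²: ωₙ = √8 ≈ 2.828 rad/s and ζ = 1/(2·√8) ≈ 0.1768.
ζωₙ = 1/2 = 0.5, so t_s ≈ 4/(ζωₙ) = 4/0.5 = 8 s.

t_s ≈ 8 s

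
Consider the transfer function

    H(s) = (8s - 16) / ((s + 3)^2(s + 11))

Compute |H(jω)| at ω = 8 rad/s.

|H(j8)| ≈ 0.06644

Substitute s = j8: numerator = -16 + j64, denominator = -989 + j88.
|H(j8)| = |-16 + j64| / |-989 + j88| = 65.970 / 992.91 ≈ 0.06644.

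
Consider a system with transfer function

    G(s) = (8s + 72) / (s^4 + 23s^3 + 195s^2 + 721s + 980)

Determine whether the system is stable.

The denominator s^4 + 23s^3 + 195s^2 + 721s + 980 factors as (s + 4)(s + 7)^2(s + 5), giving poles at s = -4, -7, -5, -7.
Since all poles lie strictly in the left half-plane, the system is stable.

stable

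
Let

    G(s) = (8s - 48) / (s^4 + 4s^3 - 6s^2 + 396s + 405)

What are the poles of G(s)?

s = -1, 3 ± 6j, -9

The poles are the roots of the denominator s^4 + 4s^3 - 6s^2 + 396s + 405 = 0.
Trying s = -1: the polynomial evaluates to 0, so (s + 1) is a factor.
Dividing out leaves s^3 + 3s^2 - 9s + 405 = 0.
This factors further as (s^2 - 6s + 45)(s + 9) = 0.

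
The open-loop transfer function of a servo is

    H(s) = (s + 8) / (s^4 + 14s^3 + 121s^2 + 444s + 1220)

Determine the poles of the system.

s = -2 ± 4j, -5 ± 6j

The poles are the roots of the denominator s^4 + 14s^3 + 121s^2 + 444s + 1220 = 0.
No real roots exist; factor into two real quadratics: (s^2 + 4s + 20)(s^2 + 10s + 61) = 0.
Each quadratic gives a conjugate pair via the quadratic formula.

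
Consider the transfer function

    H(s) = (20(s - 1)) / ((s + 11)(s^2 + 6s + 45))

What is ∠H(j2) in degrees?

∠H(j2) ≈ 89.95°

At s = j2: numerator = -20 + j40, denominator = 427 + j214.
∠H = ∠num − ∠den = 116.57° − (26.619°) = 89.95°.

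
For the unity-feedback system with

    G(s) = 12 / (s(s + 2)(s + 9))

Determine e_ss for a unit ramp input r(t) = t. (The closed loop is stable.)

G(s) has one pole at the origin.
This is a Type 1 system. Kv = lim_{s→0} s·G(s) = 12/18 = 2/3.
e_ss = 1/Kv = 1/(2/3) = 3/2 ≈ 1.500.

e_ss = 1.500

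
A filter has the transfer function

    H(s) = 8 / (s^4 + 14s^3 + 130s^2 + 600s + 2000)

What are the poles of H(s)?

The poles are the roots of the denominator s^4 + 14s^3 + 130s^2 + 600s + 2000 = 0.
No real roots exist; factor into two real quadratics: (s^2 + 10s + 50)(s^2 + 4s + 40) = 0.
Each quadratic gives a conjugate pair via the quadratic formula.

s = -5 + 5j, -5 - 5j, -2 + 6j, -2 - 6j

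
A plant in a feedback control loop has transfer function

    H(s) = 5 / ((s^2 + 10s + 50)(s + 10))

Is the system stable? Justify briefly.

stable

The poles can be read from the denominator factors: s = -5 ± 5j, -10.
Since all poles lie strictly in the left half-plane, the system is stable.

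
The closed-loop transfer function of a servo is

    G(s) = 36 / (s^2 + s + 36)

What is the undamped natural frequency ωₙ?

ωₙ = 6 rad/s

Compare the denominator to the standard form s^2 + 2ζωₙs + ωₙ².
ωₙ² = 36, so ωₙ = 6 rad/s.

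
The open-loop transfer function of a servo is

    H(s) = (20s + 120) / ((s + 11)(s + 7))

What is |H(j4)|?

|H(j4)| ≈ 1.528

Substitute s = j4: numerator = 120 + j80, denominator = 61 + j72.
|H(j4)| = |120 + j80| / |61 + j72| = 144.22 / 94.366 ≈ 1.528.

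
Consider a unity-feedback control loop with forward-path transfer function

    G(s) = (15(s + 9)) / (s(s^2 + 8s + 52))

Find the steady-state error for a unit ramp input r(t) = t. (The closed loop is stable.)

G(s) has one pole at the origin.
This is a Type 1 system. Kv = lim_{s→0} s·G(s) = 135/52.
e_ss = 1/Kv = 1/(135/52) = 52/135 ≈ 0.3852.

e_ss = 0.3852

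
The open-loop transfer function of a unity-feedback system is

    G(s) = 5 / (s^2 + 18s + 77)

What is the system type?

The denominator has no factor of s at the origin — no free integrator — so this is a Type 0 system.

Type 0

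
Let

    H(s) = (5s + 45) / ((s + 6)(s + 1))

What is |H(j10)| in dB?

|H(j10)|_dB ≈ -4.82 dB

Substitute s = j10: numerator = 45 + j50, denominator = -94 + j70.
|H(j10)| = |45 + j50| / |-94 + j70| = 67.268 / 117.20 ≈ 0.5740.
In decibels: 20·log₁₀(0.5740) ≈ -4.82 dB.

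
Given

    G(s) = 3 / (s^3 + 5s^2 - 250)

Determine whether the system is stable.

unstable

The denominator s^3 + 5s^2 - 250 factors as (s - 5)(s^2 + 10s + 50), giving poles at s = 5, -5 + 5j, -5 - 5j.
Since the pole(s) at s = 5 lie in the right half-plane, the system is unstable.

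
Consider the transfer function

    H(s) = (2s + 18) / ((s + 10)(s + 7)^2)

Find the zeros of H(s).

Set the numerator to zero: 2s + 18 = 0, i.e. 2·(s + 9) = 0.
So s = -9.

s = -9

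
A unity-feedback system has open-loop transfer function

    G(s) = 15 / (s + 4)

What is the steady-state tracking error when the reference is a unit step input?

e_ss = 0.2105

G(s) has no poles at the origin.
This is a Type 0 system. Kp = lim_{s→0} G(s) = 15/4.
e_ss = 1/(1 + Kp) = 1/(1 + 15/4) = 4/19 ≈ 0.2105.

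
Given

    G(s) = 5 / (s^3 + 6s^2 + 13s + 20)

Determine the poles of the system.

s = -1 + 2j, -1 - 2j, -4

The poles are the roots of the denominator s^3 + 6s^2 + 13s + 20 = 0.
Trying s = -4: the polynomial evaluates to 0, so (s + 4) is a factor.
Dividing out leaves s^2 + 2s + 5 = 0.
The quadratic formula then gives s = -1 ± 2j.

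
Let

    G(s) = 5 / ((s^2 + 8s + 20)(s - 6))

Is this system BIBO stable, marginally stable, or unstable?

The poles can be read from the denominator factors: s = -4 + 2j, -4 - 2j, 6.
Since the pole(s) at s = 6 lie in the right half-plane, the system is unstable.

unstable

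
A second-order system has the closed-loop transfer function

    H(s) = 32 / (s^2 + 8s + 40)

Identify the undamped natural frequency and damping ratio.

Compare the denominator to the standard form s^2 + 2ζωₙs + ωₙ².
ωₙ² = 40, so ωₙ = √40 ≈ 6.325 rad/s.
2ζωₙ = 8, so ζ = 8/(2·√40) ≈ 0.6325.

ωₙ ≈ 6.325 rad/s, ζ ≈ 0.6325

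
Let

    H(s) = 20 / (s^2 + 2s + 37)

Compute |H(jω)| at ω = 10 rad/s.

Substitute s = j10: numerator = 20, denominator = -63 + j20.
|H(j10)| = |20| / |-63 + j20| = 20 / 66.098 ≈ 0.3026.

|H(j10)| ≈ 0.3026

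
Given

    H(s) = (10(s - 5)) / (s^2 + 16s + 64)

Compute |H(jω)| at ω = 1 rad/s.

|H(j1)| ≈ 0.7845

Substitute s = j1: numerator = -50 + j10, denominator = 63 + j16.
|H(j1)| = |-50 + j10| / |63 + j16| = 50.990 / 65 ≈ 0.7845.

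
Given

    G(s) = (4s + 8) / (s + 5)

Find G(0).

Set s = 0: G(0) = (8) / (5) = 8/5.

G(0) = 8/5 ≈ 1.600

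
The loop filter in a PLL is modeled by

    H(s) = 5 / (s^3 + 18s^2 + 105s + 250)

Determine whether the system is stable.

stable

The denominator s^3 + 18s^2 + 105s + 250 factors as (s + 10)(s^2 + 8s + 25), giving poles at s = -10, -4 + 3j, -4 - 3j.
Since all poles lie strictly in the left half-plane, the system is stable.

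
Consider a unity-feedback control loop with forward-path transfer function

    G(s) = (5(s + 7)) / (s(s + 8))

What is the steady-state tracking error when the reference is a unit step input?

G(s) has one pole at the origin.
This is a Type 1 system; for a step input the steady-state error is zero.

e_ss = 0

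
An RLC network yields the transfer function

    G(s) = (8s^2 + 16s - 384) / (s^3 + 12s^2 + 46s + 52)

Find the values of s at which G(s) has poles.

s = -5 ± j, -2

The poles are the roots of the denominator s^3 + 12s^2 + 46s + 52 = 0.
Trying s = -2: the polynomial evaluates to 0, so (s + 2) is a factor.
Dividing out leaves s^2 + 10s + 26 = 0.
The quadratic formula then gives s = -5 ± 1j.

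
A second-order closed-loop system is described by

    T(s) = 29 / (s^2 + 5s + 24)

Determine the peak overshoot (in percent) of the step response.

%OS ≈ 15.5%

Comparing s^2 + 5s + 24 to s^2 + 2ζωₙs + ωₙ²: ωₙ = √24 ≈ 4.899 rad/s and ζ = 5/(2·√24) ≈ 0.5103.
%OS = 100·exp(−πζ/√(1−ζ²)) = 100·exp(−π·0.5103/√(1−0.5103²)) ≈ 15.5%.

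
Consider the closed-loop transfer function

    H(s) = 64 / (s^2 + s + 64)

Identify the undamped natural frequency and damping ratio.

ωₙ = 8 rad/s, ζ = 0.0625

Compare the denominator to the standard form s^2 + 2ζωₙs + ωₙ².
ωₙ² = 64, so ωₙ = 8 rad/s.
2ζωₙ = 1, so ζ = 1/(2·8) = 0.0625.
With ζ = 0.0625 the response is underdamped.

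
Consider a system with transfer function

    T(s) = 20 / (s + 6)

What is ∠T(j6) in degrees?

∠T(j6) ≈ -45°

At s = j6: numerator = 20, denominator = 6 + j6.
∠T = ∠num − ∠den = 0° − (45°) = -45°.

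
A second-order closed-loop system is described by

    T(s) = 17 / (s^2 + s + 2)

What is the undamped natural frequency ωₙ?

Compare the denominator to the standard form s^2 + 2ζωₙs + ωₙ².
ωₙ² = 2, so ωₙ = √2 ≈ 1.414 rad/s.

ωₙ ≈ 1.414 rad/s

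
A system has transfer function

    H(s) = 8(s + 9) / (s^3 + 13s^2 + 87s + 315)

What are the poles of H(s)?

The poles are the roots of the denominator s^3 + 13s^2 + 87s + 315 = 0.
Trying s = -7: the polynomial evaluates to 0, so (s + 7) is a factor.
Dividing out leaves s^2 + 6s + 45 = 0.
The quadratic formula then gives s = -3 ± 6j.

s = -3 + 6j, -3 - 6j, -7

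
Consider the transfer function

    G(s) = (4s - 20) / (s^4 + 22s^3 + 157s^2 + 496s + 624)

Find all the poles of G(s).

The poles are the roots of the denominator s^4 + 22s^3 + 157s^2 + 496s + 624 = 0.
Trying s = -12: the polynomial evaluates to 0, so (s + 12) is a factor.
Dividing out leaves s^3 + 10s^2 + 37s + 52 = 0.
This factors further as (s^2 + 6s + 13)(s + 4) = 0.

s = -3 ± 2j, -12, -4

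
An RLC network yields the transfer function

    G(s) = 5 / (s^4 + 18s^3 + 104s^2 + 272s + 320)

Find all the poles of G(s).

s = -2 + 2j, -2 - 2j, -10, -4

The poles are the roots of the denominator s^4 + 18s^3 + 104s^2 + 272s + 320 = 0.
Trying s = -10: the polynomial evaluates to 0, so (s + 10) is a factor.
Dividing out leaves s^3 + 8s^2 + 24s + 32 = 0.
This factors further as (s^2 + 4s + 8)(s + 4) = 0.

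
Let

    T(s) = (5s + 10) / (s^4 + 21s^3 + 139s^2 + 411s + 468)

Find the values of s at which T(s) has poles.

The poles are the roots of the denominator s^4 + 21s^3 + 139s^2 + 411s + 468 = 0.
Trying s = -12: the polynomial evaluates to 0, so (s + 12) is a factor.
Dividing out leaves s^3 + 9s^2 + 31s + 39 = 0.
This factors further as (s^2 + 6s + 13)(s + 3) = 0.

s = -3 + 2j, -3 - 2j, -12, -3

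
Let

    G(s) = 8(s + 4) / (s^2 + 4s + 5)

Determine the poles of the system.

s = -2 + j, -2 - j

The poles are the roots of the denominator s^2 + 4s + 5 = 0.
Using the quadratic formula: s = (-4 ± √(-4))/2 = -2 ± 1j.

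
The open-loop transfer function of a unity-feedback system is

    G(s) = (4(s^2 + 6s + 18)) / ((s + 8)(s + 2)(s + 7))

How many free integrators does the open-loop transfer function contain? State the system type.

Type 0

The denominator has no factor of s at the origin — no free integrator — so this is a Type 0 system.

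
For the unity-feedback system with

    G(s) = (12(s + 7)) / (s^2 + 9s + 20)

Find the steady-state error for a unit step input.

e_ss = 0.1923

G(s) has no poles at the origin.
This is a Type 0 system. Kp = lim_{s→0} G(s) = 84/20 = 21/5.
e_ss = 1/(1 + Kp) = 1/(1 + 21/5) = 5/26 ≈ 0.1923.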